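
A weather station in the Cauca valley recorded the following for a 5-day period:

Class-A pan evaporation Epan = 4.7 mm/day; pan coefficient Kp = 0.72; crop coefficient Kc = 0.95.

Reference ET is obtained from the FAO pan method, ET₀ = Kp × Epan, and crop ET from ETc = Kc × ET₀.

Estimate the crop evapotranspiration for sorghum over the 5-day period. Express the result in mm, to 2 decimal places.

ET₀ = 0.72 × 4.7 = 3.3840 mm/d
ETc = Kc × ET₀ = 0.95 × 3.3840 = 3.2148 mm/d
Over 5 days: 3.2148 × 5 = 16.074 mm

16.07 mm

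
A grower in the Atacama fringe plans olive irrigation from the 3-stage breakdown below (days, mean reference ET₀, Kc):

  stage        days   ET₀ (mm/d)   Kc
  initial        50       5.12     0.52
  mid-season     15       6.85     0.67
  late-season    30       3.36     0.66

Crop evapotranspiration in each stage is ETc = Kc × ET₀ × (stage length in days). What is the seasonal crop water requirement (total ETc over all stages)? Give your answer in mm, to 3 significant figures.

268 mm

initial: 0.52 × 5.12 × 50 = 133.12 mm
mid-season: 0.67 × 6.85 × 15 = 68.84 mm
late-season: 0.66 × 3.36 × 30 = 66.53 mm
Seasonal total = 268.49 mm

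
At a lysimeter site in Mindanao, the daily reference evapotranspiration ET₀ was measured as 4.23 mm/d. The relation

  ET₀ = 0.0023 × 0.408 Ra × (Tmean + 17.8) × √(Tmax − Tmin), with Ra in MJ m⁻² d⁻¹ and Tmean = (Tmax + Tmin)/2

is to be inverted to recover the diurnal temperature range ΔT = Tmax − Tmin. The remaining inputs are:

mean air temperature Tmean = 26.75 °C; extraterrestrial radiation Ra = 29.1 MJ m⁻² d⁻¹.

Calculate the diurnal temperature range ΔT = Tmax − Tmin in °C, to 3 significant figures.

12.1 °C

√ΔT = ET₀ / [0.0023 × 0.408 × Ra × (Tmean+17.8)] = 4.23 / (0.0023 × 11.8728 × 44.55) = 3.4771
ΔT = 3.4771² = 12.090 °C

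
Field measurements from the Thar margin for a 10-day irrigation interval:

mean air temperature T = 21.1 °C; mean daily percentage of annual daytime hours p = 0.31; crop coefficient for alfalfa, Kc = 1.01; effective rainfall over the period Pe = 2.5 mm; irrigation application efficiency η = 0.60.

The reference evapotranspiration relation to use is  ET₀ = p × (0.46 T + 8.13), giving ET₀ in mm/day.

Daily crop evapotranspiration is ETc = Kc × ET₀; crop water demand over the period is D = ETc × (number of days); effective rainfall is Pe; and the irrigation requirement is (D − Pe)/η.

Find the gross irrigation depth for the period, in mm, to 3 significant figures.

ET₀ = 0.31 × (0.46 × 21.1 + 8.13) = 0.31 × 17.836 = 5.5292 mm/d
ETc = Kc × ET₀ = 1.01 × 5.5292 = 5.5845 mm/d
Crop demand D = ETc × 10 d = 5.5845 × 10 = 55.845 mm
D − Pe = 55.845 − 2.5 = 53.345 mm
Gross irrigation = 53.345 / 0.60 = 88.908 mm

88.9 mm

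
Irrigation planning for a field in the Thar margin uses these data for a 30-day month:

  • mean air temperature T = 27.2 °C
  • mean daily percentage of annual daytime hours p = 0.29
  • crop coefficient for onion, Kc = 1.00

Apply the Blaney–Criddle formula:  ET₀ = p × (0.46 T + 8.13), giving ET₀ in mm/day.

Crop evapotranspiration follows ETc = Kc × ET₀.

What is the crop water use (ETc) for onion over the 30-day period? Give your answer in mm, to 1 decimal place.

179.6 mm

ET₀ = 0.29 × (0.46 × 27.2 + 8.13) = 0.29 × 20.642 = 5.9862 mm/d
ETc = Kc × ET₀ = 1.00 × 5.9862 = 5.9862 mm/d
Over 30 days: 5.9862 × 30 = 179.586 mm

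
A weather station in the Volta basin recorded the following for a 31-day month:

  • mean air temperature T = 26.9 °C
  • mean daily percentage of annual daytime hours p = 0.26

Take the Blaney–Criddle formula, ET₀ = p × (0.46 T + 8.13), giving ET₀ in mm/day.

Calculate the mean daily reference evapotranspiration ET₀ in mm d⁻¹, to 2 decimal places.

ET₀ = 0.26 × (0.46 × 26.9 + 8.13) = 0.26 × 20.504 = 5.3310 mm/d

5.33 mm d⁻¹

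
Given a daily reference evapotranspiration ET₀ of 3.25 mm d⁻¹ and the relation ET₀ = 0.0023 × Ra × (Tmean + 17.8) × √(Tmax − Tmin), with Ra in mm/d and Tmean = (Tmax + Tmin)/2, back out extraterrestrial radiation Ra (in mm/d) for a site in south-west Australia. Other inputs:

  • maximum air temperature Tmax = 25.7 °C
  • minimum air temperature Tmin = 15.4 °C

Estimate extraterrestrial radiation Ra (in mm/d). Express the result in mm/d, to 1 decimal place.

11.5 mm/d

Tmean = 20.55 °C; √ΔT = 3.2094
Ra = ET₀ / [0.0023 × (Tmean+17.8) × √ΔT] = 3.25 / (0.0023 × 38.35 × 3.2094) = 11.481 mm/d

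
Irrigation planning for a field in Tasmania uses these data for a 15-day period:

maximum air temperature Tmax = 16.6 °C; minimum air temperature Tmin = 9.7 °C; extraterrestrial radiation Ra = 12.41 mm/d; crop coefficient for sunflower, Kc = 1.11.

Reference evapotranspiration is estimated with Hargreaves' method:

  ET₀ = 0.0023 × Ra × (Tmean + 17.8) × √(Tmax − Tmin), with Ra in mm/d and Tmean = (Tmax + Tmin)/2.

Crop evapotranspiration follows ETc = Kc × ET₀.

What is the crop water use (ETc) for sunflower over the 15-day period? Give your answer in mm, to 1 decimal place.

Tmean = (16.6 + 9.7)/2 = 13.15 °C
ET₀ = 0.0023 × 12.41 × (13.15 + 17.8) × √6.9 = 0.0023 × 12.41 × 30.95 × 2.6268 = 2.3205 mm/d
ETc = Kc × ET₀ = 1.11 × 2.3205 = 2.5758 mm/d
Over 15 days: 2.5758 × 15 = 38.637 mm

38.6 mm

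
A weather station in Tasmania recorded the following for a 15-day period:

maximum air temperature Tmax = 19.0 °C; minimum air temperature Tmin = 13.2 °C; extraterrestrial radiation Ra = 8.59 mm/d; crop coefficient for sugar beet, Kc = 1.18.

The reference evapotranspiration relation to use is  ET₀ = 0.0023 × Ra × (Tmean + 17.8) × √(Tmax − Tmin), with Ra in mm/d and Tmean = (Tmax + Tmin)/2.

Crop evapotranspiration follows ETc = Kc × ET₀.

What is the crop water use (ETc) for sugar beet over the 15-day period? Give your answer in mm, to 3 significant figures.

28.6 mm

Tmean = (19.0 + 13.2)/2 = 16.10 °C
ET₀ = 0.0023 × 8.59 × (16.10 + 17.8) × √5.8 = 0.0023 × 8.59 × 33.90 × 2.4083 = 1.6130 mm/d
ETc = Kc × ET₀ = 1.18 × 1.6130 = 1.9033 mm/d
Over 15 days: 1.9033 × 15 = 28.550 mm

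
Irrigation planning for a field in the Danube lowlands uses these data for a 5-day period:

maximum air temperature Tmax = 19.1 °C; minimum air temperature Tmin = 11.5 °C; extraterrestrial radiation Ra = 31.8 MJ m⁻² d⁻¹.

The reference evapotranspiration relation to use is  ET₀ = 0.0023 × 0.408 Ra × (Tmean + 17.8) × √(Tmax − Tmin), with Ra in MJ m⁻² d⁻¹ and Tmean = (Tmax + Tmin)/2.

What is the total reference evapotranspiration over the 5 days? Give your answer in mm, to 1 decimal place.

13.6 mm

Tmean = (19.1 + 11.5)/2 = 15.30 °C
0.408 Ra = 0.408 × 31.8 = 12.9744 mm/d equivalent
ET₀ = 0.0023 × 12.9744 × (15.30 + 17.8) × √7.6 = 0.0023 × 12.9744 × 33.10 × 2.7568 = 2.7230 mm/d
Over 5 days: 2.7230 × 5 = 13.615 mm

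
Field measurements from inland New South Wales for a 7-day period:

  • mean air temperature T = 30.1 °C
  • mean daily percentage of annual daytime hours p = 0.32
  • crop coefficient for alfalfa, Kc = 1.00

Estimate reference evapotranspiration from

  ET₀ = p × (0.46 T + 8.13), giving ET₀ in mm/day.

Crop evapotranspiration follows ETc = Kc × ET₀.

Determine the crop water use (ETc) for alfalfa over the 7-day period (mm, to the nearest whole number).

49 mm

ET₀ = 0.32 × (0.46 × 30.1 + 8.13) = 0.32 × 21.976 = 7.0323 mm/d
ETc = Kc × ET₀ = 1.00 × 7.0323 = 7.0323 mm/d
Over 7 days: 7.0323 × 7 = 49.226 mm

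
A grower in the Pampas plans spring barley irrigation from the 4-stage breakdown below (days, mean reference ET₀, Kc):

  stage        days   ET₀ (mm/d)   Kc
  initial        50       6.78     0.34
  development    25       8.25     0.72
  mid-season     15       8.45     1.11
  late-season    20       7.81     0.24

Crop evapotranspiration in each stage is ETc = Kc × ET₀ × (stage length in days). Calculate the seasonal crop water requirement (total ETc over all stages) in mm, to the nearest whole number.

initial: 0.34 × 6.78 × 50 = 115.26 mm
development: 0.72 × 8.25 × 25 = 148.50 mm
mid-season: 1.11 × 8.45 × 15 = 140.69 mm
late-season: 0.24 × 7.81 × 20 = 37.49 mm
Seasonal total = 441.94 mm

442 mm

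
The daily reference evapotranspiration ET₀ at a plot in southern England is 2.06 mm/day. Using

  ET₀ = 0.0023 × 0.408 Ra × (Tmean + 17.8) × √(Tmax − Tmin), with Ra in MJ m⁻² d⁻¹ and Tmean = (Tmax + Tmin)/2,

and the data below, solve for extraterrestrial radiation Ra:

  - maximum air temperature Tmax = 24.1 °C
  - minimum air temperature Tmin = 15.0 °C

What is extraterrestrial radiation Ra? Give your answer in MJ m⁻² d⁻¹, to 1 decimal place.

Tmean = (24.1+15.0)/2 = 19.55 °C; ΔT = 9.1
Ra = ET₀ / [0.0023 × 0.408 × (Tmean+17.8) × √ΔT]
   = 2.06 / (0.0023 × 0.408 × 37.35 × 3.0166) = 19.484 MJ m⁻² d⁻¹

19.5 MJ m⁻² d⁻¹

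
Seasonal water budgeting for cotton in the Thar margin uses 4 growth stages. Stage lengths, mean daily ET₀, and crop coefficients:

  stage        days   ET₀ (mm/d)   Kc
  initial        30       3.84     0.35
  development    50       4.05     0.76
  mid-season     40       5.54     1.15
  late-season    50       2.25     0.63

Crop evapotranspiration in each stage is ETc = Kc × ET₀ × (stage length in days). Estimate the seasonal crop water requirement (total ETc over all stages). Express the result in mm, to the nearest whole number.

520 mm

initial: 0.35 × 3.84 × 30 = 40.32 mm
development: 0.76 × 4.05 × 50 = 153.90 mm
mid-season: 1.15 × 5.54 × 40 = 254.84 mm
late-season: 0.63 × 2.25 × 50 = 70.88 mm
Seasonal total = 519.94 mm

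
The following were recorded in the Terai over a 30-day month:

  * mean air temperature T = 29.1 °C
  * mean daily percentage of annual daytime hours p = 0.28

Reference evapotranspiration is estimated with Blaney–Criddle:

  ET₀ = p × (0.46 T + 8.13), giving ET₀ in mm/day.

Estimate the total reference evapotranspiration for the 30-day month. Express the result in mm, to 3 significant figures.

ET₀ = 0.28 × (0.46 × 29.1 + 8.13) = 0.28 × 21.516 = 6.0245 mm/d
Monthly total = 6.0245 × 30 = 180.735 mm

181 mm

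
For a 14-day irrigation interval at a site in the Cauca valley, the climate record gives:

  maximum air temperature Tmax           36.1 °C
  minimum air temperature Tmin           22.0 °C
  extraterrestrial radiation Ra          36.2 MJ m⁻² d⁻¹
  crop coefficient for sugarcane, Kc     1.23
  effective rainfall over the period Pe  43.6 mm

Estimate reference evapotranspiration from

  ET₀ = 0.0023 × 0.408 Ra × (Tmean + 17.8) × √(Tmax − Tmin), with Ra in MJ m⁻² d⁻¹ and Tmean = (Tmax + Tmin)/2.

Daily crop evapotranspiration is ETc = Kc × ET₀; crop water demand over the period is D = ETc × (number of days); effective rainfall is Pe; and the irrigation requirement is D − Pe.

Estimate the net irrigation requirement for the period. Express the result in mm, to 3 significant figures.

59.3 mm

Tmean = (36.1 + 22.0)/2 = 29.05 °C
0.408 Ra = 0.408 × 36.2 = 14.7696 mm/d equivalent
ET₀ = 0.0023 × 14.7696 × (29.05 + 17.8) × √14.1 = 0.0023 × 14.7696 × 46.85 × 3.7550 = 5.9761 mm/d
ETc = Kc × ET₀ = 1.23 × 5.9761 = 7.3506 mm/d
Crop demand D = ETc × 14 d = 7.3506 × 14 = 102.908 mm
D − Pe = 102.908 − 43.6 = 59.308 mm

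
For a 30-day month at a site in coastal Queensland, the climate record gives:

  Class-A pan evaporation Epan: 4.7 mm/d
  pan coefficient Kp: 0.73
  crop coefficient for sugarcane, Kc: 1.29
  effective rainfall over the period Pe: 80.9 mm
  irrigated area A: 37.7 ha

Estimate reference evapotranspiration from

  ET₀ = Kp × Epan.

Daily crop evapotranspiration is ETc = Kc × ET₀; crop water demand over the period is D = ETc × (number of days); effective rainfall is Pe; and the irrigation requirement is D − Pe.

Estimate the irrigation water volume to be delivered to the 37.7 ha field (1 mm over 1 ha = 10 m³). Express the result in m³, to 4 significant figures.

19560 m³

ET₀ = 0.73 × 4.7 = 3.4310 mm/d
ETc = Kc × ET₀ = 1.29 × 3.4310 = 4.4260 mm/d
Crop demand D = ETc × 30 d = 4.4260 × 30 = 132.780 mm
D − Pe = 132.780 − 80.9 = 51.880 mm
Volume = 51.880 mm × 37.7 ha × 10 = 19558.8 m³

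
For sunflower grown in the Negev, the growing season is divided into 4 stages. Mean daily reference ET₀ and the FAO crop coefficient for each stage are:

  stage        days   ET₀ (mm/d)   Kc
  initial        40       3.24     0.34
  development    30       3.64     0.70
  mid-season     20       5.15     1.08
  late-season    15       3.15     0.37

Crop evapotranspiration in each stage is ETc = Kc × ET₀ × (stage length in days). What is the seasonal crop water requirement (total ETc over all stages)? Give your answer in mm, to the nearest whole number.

249 mm

initial: 0.34 × 3.24 × 40 = 44.06 mm
development: 0.70 × 3.64 × 30 = 76.44 mm
mid-season: 1.08 × 5.15 × 20 = 111.24 mm
late-season: 0.37 × 3.15 × 15 = 17.48 mm
Seasonal total = 249.22 mm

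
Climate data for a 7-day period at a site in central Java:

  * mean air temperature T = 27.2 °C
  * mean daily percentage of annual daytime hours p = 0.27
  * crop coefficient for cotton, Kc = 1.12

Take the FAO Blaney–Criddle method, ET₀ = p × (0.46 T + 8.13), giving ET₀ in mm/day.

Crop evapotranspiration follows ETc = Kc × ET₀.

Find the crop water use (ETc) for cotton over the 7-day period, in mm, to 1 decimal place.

43.7 mm

ET₀ = 0.27 × (0.46 × 27.2 + 8.13) = 0.27 × 20.642 = 5.5733 mm/d
ETc = Kc × ET₀ = 1.12 × 5.5733 = 6.2421 mm/d
Over 7 days: 6.2421 × 7 = 43.695 mm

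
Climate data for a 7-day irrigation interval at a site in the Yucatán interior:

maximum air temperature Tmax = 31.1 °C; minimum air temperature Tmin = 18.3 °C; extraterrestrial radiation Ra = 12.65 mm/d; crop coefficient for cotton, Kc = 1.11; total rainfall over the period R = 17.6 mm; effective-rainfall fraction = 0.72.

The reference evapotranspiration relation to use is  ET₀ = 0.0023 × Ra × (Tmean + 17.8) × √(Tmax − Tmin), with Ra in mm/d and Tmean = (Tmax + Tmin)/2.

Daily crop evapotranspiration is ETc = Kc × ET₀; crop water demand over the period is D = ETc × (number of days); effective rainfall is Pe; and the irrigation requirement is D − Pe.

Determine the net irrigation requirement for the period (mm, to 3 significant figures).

21.7 mm

Tmean = (31.1 + 18.3)/2 = 24.70 °C
ET₀ = 0.0023 × 12.65 × (24.70 + 17.8) × √12.8 = 0.0023 × 12.65 × 42.50 × 3.5777 = 4.4240 mm/d
ETc = Kc × ET₀ = 1.11 × 4.4240 = 4.9106 mm/d
Crop demand D = ETc × 7 d = 4.9106 × 7 = 34.374 mm
Pe = 0.72 × 17.6 = 12.672 mm
D − Pe = 34.374 − 12.672 = 21.702 mm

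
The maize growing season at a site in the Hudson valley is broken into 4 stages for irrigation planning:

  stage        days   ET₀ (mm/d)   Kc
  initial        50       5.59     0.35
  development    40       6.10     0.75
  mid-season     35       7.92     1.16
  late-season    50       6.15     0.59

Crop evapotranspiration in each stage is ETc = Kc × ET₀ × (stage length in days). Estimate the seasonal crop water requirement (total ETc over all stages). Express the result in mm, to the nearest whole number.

784 mm

initial: 0.35 × 5.59 × 50 = 97.83 mm
development: 0.75 × 6.10 × 40 = 183.00 mm
mid-season: 1.16 × 7.92 × 35 = 321.55 mm
late-season: 0.59 × 6.15 × 50 = 181.43 mm
Seasonal total = 783.81 mm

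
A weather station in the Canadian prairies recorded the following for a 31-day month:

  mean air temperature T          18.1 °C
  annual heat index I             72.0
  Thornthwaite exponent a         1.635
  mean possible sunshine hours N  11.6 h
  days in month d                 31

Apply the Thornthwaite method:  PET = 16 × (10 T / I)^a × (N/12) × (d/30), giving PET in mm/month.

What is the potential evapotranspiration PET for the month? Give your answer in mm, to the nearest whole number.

72 mm

10T/I = 10 × 18.1 / 72.0 = 2.5139
(10T/I)^a = 2.5139^1.635 = 4.5141
Uncorrected PET = 16 × 4.5141 = 72.226 mm
Correction = (N/12)(d/30) = (11.6/12)(31/30) = 0.9989
PET = 72.226 × 0.9989 = 72.147 mm/month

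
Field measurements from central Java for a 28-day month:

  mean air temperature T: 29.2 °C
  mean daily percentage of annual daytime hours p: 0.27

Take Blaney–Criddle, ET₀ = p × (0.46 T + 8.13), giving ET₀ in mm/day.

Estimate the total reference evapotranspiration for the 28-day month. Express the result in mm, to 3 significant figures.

ET₀ = 0.27 × (0.46 × 29.2 + 8.13) = 0.27 × 21.562 = 5.8217 mm/d
Monthly total = 5.8217 × 28 = 163.008 mm

163 mm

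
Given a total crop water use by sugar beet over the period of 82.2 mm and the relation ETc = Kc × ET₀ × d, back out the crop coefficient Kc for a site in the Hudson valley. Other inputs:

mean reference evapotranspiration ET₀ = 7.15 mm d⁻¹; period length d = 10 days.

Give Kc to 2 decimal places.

ETc = Kc × ET₀ × d  ⇒  Kc = ETc / (ET₀ × d)
Kc = 82.2 / (7.15 × 10) = 82.2 / 71.50 = 1.1497

1.15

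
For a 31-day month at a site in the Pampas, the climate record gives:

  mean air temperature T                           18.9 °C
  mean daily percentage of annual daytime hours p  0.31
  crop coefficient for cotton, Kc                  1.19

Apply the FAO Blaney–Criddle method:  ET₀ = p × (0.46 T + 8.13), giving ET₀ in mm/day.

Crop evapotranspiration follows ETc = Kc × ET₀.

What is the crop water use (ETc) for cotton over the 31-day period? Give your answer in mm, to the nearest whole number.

192 mm

ET₀ = 0.31 × (0.46 × 18.9 + 8.13) = 0.31 × 16.824 = 5.2154 mm/d
ETc = Kc × ET₀ = 1.19 × 5.2154 = 6.2063 mm/d
Over 31 days: 6.2063 × 31 = 192.395 mm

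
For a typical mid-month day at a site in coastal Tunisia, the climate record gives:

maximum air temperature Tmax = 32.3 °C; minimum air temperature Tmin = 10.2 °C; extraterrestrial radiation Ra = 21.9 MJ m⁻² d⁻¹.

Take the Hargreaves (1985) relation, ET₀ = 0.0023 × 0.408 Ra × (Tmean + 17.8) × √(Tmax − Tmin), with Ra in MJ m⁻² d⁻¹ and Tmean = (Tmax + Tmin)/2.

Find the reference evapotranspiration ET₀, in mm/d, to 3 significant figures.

Tmean = (32.3 + 10.2)/2 = 21.25 °C
0.408 Ra = 0.408 × 21.9 = 8.9352 mm/d equivalent
ET₀ = 0.0023 × 8.9352 × (21.25 + 17.8) × √22.1 = 0.0023 × 8.9352 × 39.05 × 4.7011 = 3.7727 mm/d

3.77 mm/d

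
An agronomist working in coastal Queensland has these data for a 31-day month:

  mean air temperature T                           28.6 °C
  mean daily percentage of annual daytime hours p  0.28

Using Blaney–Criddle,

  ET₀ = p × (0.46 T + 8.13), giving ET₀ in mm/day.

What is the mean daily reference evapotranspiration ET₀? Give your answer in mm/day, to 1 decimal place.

ET₀ = 0.28 × (0.46 × 28.6 + 8.13) = 0.28 × 21.286 = 5.9601 mm/d

6.0 mm/day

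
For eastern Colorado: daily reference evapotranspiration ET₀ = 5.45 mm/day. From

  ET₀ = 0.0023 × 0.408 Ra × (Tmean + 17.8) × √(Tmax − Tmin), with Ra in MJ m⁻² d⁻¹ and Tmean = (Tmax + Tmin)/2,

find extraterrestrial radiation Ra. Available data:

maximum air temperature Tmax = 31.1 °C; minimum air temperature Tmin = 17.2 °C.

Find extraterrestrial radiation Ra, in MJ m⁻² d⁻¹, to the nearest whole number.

37 MJ m⁻² d⁻¹

Tmean = (31.1+17.2)/2 = 24.15 °C; ΔT = 13.9
Ra = ET₀ / [0.0023 × 0.408 × (Tmean+17.8) × √ΔT]
   = 5.45 / (0.0023 × 0.408 × 41.95 × 3.7283) = 37.133 MJ m⁻² d⁻¹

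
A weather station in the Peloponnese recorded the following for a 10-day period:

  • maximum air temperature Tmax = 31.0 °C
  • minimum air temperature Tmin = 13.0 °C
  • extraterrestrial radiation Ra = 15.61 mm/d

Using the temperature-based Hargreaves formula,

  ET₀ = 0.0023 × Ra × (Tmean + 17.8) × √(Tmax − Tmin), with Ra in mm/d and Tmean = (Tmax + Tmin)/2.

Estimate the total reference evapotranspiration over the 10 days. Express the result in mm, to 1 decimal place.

60.6 mm

Tmean = (31.0 + 13.0)/2 = 22.00 °C
ET₀ = 0.0023 × 15.61 × (22.00 + 17.8) × √18.0 = 0.0023 × 15.61 × 39.80 × 4.2426 = 6.0624 mm/d
Over 10 days: 6.0624 × 10 = 60.624 mm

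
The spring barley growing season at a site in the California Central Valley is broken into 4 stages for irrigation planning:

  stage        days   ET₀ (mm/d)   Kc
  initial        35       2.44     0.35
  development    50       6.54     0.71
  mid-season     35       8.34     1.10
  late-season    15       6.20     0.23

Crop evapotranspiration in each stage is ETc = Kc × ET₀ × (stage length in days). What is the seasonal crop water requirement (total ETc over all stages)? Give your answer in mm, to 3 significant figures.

initial: 0.35 × 2.44 × 35 = 29.89 mm
development: 0.71 × 6.54 × 50 = 232.17 mm
mid-season: 1.10 × 8.34 × 35 = 321.09 mm
late-season: 0.23 × 6.20 × 15 = 21.39 mm
Seasonal total = 604.54 mm

605 mm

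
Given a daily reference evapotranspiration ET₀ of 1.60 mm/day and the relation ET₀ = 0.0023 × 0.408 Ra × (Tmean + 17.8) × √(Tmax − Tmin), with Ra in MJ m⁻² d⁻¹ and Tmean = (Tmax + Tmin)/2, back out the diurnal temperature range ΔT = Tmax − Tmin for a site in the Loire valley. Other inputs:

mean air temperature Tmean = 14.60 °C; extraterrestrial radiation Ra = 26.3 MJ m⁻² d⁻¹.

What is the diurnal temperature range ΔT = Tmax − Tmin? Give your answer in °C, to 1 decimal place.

4.0 °C

√ΔT = ET₀ / [0.0023 × 0.408 × Ra × (Tmean+17.8)] = 1.60 / (0.0023 × 10.7304 × 32.40) = 2.0009
ΔT = 2.0009² = 4.004 °C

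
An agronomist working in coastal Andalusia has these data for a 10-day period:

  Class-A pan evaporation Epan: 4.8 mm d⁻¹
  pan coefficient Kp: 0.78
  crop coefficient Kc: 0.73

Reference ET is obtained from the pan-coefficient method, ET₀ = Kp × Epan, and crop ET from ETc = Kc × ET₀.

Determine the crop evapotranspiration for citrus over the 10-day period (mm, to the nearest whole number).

ET₀ = 0.78 × 4.8 = 3.7440 mm/d
ETc = Kc × ET₀ = 0.73 × 3.7440 = 2.7331 mm/d
Over 10 days: 2.7331 × 10 = 27.331 mm

27 mm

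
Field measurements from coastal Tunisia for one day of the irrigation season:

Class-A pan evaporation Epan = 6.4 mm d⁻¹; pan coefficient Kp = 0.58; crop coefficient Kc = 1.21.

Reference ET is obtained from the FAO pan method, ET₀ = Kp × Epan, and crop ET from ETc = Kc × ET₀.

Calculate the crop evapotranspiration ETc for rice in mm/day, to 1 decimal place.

4.5 mm/day

ET₀ = 0.58 × 6.4 = 3.7120 mm/d
ETc = Kc × ET₀ = 1.21 × 3.7120 = 4.4915 mm/d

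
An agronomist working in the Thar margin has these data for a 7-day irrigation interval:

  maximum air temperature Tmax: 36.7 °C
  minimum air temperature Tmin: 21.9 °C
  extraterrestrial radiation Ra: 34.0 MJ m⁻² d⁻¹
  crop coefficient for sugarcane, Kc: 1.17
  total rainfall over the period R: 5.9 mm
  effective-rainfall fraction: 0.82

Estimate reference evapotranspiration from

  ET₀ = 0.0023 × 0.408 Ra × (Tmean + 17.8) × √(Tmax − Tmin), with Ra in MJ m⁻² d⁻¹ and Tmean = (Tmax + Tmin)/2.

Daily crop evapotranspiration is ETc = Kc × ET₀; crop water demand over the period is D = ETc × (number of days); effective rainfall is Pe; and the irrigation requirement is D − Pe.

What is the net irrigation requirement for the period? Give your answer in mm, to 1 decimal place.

42.5 mm

Tmean = (36.7 + 21.9)/2 = 29.30 °C
0.408 Ra = 0.408 × 34.0 = 13.8720 mm/d equivalent
ET₀ = 0.0023 × 13.8720 × (29.30 + 17.8) × √14.8 = 0.0023 × 13.8720 × 47.10 × 3.8471 = 5.7812 mm/d
ETc = Kc × ET₀ = 1.17 × 5.7812 = 6.7640 mm/d
Crop demand D = ETc × 7 d = 6.7640 × 7 = 47.348 mm
Pe = 0.82 × 5.9 = 4.838 mm
D − Pe = 47.348 − 4.838 = 42.510 mm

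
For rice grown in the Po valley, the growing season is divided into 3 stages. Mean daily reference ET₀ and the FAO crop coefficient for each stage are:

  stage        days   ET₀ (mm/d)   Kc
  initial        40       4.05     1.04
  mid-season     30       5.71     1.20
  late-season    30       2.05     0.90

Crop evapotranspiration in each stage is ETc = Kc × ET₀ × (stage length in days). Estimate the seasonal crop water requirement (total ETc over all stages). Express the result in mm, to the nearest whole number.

initial: 1.04 × 4.05 × 40 = 168.48 mm
mid-season: 1.20 × 5.71 × 30 = 205.56 mm
late-season: 0.90 × 2.05 × 30 = 55.35 mm
Seasonal total = 429.39 mm

429 mm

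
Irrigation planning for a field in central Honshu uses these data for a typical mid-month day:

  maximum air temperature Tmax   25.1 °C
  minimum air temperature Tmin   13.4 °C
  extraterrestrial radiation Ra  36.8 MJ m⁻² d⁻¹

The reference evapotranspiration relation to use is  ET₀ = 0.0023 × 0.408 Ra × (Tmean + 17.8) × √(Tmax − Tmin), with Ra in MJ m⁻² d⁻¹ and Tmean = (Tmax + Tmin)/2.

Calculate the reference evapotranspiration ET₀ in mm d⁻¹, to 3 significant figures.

Tmean = (25.1 + 13.4)/2 = 19.25 °C
0.408 Ra = 0.408 × 36.8 = 15.0144 mm/d equivalent
ET₀ = 0.0023 × 15.0144 × (19.25 + 17.8) × √11.7 = 0.0023 × 15.0144 × 37.05 × 3.4205 = 4.3764 mm/d

4.38 mm d⁻¹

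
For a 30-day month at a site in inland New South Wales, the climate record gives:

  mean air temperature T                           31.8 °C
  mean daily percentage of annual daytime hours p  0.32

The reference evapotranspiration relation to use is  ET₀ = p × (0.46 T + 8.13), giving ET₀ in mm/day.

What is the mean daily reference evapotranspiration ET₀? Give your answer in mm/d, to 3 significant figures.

ET₀ = 0.32 × (0.46 × 31.8 + 8.13) = 0.32 × 22.758 = 7.2826 mm/d

7.28 mm/d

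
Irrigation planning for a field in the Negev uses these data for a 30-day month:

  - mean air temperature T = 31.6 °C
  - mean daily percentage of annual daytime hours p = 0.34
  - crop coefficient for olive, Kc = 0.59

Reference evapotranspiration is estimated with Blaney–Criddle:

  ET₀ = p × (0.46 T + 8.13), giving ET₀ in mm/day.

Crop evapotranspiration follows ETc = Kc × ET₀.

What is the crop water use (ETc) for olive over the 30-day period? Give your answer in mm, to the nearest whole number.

136 mm

ET₀ = 0.34 × (0.46 × 31.6 + 8.13) = 0.34 × 22.666 = 7.7064 mm/d
ETc = Kc × ET₀ = 0.59 × 7.7064 = 4.5468 mm/d
Over 30 days: 4.5468 × 30 = 136.404 mm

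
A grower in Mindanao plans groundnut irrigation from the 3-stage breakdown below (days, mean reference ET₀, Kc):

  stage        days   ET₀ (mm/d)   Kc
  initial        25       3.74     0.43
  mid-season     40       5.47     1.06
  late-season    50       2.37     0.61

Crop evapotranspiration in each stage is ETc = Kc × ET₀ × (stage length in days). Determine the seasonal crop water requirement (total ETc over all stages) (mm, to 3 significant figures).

initial: 0.43 × 3.74 × 25 = 40.21 mm
mid-season: 1.06 × 5.47 × 40 = 231.93 mm
late-season: 0.61 × 2.37 × 50 = 72.29 mm
Seasonal total = 344.43 mm

344 mm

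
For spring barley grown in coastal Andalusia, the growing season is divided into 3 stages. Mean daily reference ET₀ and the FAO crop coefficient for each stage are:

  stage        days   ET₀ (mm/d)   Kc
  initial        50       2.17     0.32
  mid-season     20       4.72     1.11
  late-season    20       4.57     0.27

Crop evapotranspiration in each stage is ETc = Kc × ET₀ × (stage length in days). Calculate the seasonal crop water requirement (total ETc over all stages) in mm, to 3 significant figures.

164 mm

initial: 0.32 × 2.17 × 50 = 34.72 mm
mid-season: 1.11 × 4.72 × 20 = 104.78 mm
late-season: 0.27 × 4.57 × 20 = 24.68 mm
Seasonal total = 164.18 mm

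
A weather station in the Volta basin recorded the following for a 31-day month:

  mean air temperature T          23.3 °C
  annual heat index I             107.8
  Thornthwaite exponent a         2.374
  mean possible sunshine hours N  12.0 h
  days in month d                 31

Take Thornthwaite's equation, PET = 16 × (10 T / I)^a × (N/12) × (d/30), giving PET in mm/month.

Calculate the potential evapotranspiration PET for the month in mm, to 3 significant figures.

103 mm

10T/I = 10 × 23.3 / 107.8 = 2.1614
(10T/I)^a = 2.1614^2.374 = 6.2325
Uncorrected PET = 16 × 6.2325 = 99.720 mm
Correction = (N/12)(d/30) = (12.0/12)(31/30) = 1.0333
PET = 99.720 × 1.0333 = 103.041 mm/month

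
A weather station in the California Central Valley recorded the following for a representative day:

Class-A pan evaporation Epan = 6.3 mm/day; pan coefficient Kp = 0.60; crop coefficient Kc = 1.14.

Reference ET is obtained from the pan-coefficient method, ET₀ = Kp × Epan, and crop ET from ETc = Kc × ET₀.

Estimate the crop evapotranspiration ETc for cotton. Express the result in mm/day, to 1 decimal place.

ET₀ = 0.60 × 6.3 = 3.7800 mm/d
ETc = Kc × ET₀ = 1.14 × 3.7800 = 4.3092 mm/d

4.3 mm/day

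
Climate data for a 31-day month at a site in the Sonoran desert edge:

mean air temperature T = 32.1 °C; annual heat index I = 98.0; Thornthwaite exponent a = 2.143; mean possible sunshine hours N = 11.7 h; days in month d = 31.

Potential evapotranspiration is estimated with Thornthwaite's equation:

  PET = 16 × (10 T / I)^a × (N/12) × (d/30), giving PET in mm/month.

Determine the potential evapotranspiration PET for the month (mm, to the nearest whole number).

205 mm

10T/I = 10 × 32.1 / 98.0 = 3.2755
(10T/I)^a = 3.2755^2.143 = 12.7128
Uncorrected PET = 16 × 12.7128 = 203.405 mm
Correction = (N/12)(d/30) = (11.7/12)(31/30) = 1.0075
PET = 203.405 × 1.0075 = 204.931 mm/month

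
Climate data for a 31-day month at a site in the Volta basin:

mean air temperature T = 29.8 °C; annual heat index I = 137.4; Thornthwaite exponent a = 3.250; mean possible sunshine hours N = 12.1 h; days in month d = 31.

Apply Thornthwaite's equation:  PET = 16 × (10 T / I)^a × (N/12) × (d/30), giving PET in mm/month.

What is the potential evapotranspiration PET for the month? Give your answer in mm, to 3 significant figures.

206 mm

10T/I = 10 × 29.8 / 137.4 = 2.1689
(10T/I)^a = 2.1689^3.250 = 12.3816
Uncorrected PET = 16 × 12.3816 = 198.106 mm
Correction = (N/12)(d/30) = (12.1/12)(31/30) = 1.0419
PET = 198.106 × 1.0419 = 206.407 mm/month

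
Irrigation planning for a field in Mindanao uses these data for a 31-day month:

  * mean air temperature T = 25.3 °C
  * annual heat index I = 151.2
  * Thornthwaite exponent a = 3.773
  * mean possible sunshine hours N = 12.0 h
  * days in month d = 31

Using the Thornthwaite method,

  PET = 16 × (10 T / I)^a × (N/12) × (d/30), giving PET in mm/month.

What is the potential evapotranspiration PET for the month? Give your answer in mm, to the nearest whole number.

115 mm

10T/I = 10 × 25.3 / 151.2 = 1.6733
(10T/I)^a = 1.6733^3.773 = 6.9750
Uncorrected PET = 16 × 6.9750 = 111.600 mm
Correction = (N/12)(d/30) = (12.0/12)(31/30) = 1.0333
PET = 111.600 × 1.0333 = 115.316 mm/month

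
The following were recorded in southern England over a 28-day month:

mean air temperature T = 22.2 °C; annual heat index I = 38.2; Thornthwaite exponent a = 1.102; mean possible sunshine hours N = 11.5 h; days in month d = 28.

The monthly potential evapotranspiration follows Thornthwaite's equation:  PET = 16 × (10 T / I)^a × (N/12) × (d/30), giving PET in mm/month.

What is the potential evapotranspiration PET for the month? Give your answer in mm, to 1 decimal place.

10T/I = 10 × 22.2 / 38.2 = 5.8115
(10T/I)^a = 5.8115^1.102 = 6.9542
Uncorrected PET = 16 × 6.9542 = 111.267 mm
Correction = (N/12)(d/30) = (11.5/12)(28/30) = 0.8944
PET = 111.267 × 0.8944 = 99.517 mm/month

99.5 mm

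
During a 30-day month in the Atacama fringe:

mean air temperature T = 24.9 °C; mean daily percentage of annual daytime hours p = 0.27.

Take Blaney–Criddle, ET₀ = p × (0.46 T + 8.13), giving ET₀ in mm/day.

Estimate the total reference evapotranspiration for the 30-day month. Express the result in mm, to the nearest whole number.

159 mm

ET₀ = 0.27 × (0.46 × 24.9 + 8.13) = 0.27 × 19.584 = 5.2877 mm/d
Monthly total = 5.2877 × 30 = 158.631 mm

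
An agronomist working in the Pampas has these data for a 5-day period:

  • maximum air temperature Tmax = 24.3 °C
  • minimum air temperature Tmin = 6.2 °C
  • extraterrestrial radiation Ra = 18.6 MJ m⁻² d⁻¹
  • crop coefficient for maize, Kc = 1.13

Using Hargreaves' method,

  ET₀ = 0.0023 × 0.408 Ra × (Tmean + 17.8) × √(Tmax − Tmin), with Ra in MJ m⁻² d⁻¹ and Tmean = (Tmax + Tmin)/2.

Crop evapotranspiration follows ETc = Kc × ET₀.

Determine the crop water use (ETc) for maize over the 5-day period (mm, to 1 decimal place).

Tmean = (24.3 + 6.2)/2 = 15.25 °C
0.408 Ra = 0.408 × 18.6 = 7.5888 mm/d equivalent
ET₀ = 0.0023 × 7.5888 × (15.25 + 17.8) × √18.1 = 0.0023 × 7.5888 × 33.05 × 4.2544 = 2.4542 mm/d
ETc = Kc × ET₀ = 1.13 × 2.4542 = 2.7732 mm/d
Over 5 days: 2.7732 × 5 = 13.866 mm

13.9 mm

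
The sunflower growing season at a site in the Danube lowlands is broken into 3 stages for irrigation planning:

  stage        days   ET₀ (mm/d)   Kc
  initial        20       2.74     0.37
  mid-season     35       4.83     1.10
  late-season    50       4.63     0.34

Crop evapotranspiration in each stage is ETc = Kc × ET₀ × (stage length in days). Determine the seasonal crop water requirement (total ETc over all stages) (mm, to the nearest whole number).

285 mm

initial: 0.37 × 2.74 × 20 = 20.28 mm
mid-season: 1.10 × 4.83 × 35 = 185.96 mm
late-season: 0.34 × 4.63 × 50 = 78.71 mm
Seasonal total = 284.95 mm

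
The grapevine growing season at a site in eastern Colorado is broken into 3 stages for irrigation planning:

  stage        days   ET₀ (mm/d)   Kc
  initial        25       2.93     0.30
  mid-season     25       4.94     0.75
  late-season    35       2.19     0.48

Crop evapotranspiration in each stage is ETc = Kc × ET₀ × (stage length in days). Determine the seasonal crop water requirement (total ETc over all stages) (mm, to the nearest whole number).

151 mm

initial: 0.30 × 2.93 × 25 = 21.98 mm
mid-season: 0.75 × 4.94 × 25 = 92.63 mm
late-season: 0.48 × 2.19 × 35 = 36.79 mm
Seasonal total = 151.40 mm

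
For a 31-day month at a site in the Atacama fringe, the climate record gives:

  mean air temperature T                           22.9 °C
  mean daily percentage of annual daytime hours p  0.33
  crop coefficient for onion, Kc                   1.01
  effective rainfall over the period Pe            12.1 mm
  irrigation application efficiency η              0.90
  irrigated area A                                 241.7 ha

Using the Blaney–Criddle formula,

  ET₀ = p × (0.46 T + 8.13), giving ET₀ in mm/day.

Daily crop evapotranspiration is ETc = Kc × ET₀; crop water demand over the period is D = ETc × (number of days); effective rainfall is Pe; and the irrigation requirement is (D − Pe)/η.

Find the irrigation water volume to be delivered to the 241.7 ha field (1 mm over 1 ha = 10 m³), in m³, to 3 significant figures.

ET₀ = 0.33 × (0.46 × 22.9 + 8.13) = 0.33 × 18.664 = 6.1591 mm/d
ETc = Kc × ET₀ = 1.01 × 6.1591 = 6.2207 mm/d
Crop demand D = ETc × 31 d = 6.2207 × 31 = 192.842 mm
D − Pe = 192.842 − 12.1 = 180.742 mm
Gross irrigation = 180.742 / 0.90 = 200.824 mm
Volume = 200.824 mm × 241.7 ha × 10 = 485391.6 m³

485000 m³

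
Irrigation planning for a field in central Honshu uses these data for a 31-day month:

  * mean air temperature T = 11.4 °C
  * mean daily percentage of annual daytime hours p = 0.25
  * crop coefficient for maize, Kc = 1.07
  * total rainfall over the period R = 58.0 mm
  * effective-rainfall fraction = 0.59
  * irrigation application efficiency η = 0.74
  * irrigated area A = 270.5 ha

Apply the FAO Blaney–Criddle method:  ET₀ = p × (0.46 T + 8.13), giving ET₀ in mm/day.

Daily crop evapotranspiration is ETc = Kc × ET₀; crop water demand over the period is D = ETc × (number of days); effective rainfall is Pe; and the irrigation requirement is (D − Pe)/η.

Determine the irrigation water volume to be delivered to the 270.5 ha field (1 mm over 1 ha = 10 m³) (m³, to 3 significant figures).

ET₀ = 0.25 × (0.46 × 11.4 + 8.13) = 0.25 × 13.374 = 3.3435 mm/d
ETc = Kc × ET₀ = 1.07 × 3.3435 = 3.5775 mm/d
Crop demand D = ETc × 31 d = 3.5775 × 31 = 110.903 mm
Pe = 0.59 × 58.0 = 34.220 mm
D − Pe = 110.903 − 34.220 = 76.683 mm
Gross irrigation = 76.683 / 0.74 = 103.626 mm
Volume = 103.626 mm × 270.5 ha × 10 = 280308.3 m³

280000 m³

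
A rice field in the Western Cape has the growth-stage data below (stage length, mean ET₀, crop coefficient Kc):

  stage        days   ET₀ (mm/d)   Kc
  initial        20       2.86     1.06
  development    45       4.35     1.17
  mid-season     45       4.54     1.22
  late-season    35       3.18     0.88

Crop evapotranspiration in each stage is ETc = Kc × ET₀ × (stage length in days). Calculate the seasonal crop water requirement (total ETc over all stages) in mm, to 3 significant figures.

637 mm

initial: 1.06 × 2.86 × 20 = 60.63 mm
development: 1.17 × 4.35 × 45 = 229.03 mm
mid-season: 1.22 × 4.54 × 45 = 249.25 mm
late-season: 0.88 × 3.18 × 35 = 97.94 mm
Seasonal total = 636.85 mm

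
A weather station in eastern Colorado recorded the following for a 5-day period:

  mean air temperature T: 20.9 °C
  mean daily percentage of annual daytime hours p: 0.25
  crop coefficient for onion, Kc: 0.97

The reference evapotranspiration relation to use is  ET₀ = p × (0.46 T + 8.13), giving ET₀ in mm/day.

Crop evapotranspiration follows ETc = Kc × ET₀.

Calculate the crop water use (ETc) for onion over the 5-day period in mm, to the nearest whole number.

ET₀ = 0.25 × (0.46 × 20.9 + 8.13) = 0.25 × 17.744 = 4.4360 mm/d
ETc = Kc × ET₀ = 0.97 × 4.4360 = 4.3029 mm/d
Over 5 days: 4.3029 × 5 = 21.515 mm

22 mm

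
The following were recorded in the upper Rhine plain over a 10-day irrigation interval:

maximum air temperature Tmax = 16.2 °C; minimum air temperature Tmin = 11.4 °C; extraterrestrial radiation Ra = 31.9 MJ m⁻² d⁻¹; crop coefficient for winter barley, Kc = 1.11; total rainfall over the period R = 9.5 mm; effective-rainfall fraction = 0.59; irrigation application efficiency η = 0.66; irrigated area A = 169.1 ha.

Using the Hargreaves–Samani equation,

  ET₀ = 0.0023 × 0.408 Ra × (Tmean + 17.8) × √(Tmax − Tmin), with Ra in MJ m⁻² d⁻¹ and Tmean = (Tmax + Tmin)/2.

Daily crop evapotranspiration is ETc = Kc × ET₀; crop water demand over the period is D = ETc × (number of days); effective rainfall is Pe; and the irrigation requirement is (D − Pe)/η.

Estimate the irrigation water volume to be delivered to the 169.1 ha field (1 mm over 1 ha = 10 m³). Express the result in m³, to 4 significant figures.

44580 m³

Tmean = (16.2 + 11.4)/2 = 13.80 °C
0.408 Ra = 0.408 × 31.9 = 13.0152 mm/d equivalent
ET₀ = 0.0023 × 13.0152 × (13.80 + 17.8) × √4.8 = 0.0023 × 13.0152 × 31.60 × 2.1909 = 2.0725 mm/d
ETc = Kc × ET₀ = 1.11 × 2.0725 = 2.3005 mm/d
Crop demand D = ETc × 10 d = 2.3005 × 10 = 23.005 mm
Pe = 0.59 × 9.5 = 5.605 mm
D − Pe = 23.005 − 5.605 = 17.400 mm
Gross irrigation = 17.400 / 0.66 = 26.364 mm
Volume = 26.364 mm × 169.1 ha × 10 = 44581.5 m³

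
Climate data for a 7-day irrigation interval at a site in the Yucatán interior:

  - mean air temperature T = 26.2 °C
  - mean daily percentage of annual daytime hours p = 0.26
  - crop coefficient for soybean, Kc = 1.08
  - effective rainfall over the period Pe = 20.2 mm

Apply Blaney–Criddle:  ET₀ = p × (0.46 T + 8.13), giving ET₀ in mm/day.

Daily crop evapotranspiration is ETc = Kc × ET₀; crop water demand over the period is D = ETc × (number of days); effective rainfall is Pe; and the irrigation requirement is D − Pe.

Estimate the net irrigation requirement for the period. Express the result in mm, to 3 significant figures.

ET₀ = 0.26 × (0.46 × 26.2 + 8.13) = 0.26 × 20.182 = 5.2473 mm/d
ETc = Kc × ET₀ = 1.08 × 5.2473 = 5.6671 mm/d
Crop demand D = ETc × 7 d = 5.6671 × 7 = 39.670 mm
D − Pe = 39.670 − 20.2 = 19.470 mm

19.5 mm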